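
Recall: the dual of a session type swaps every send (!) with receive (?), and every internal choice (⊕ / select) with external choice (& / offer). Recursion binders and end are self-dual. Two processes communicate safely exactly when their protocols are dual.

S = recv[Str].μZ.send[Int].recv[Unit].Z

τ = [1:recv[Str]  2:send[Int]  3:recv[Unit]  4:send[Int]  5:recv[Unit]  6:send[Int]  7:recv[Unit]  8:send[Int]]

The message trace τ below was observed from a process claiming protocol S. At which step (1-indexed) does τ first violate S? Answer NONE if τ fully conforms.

NONE

[1] recv[Str]  ✓  residual = μZ.…
[2] send[Int]  ✓  residual = recv[Unit].μZ.…
[3] recv[Unit]  ✓  residual = μZ.…
[4] send[Int]  ✓  residual = recv[Unit].μZ.…
[5] recv[Unit]  ✓  residual = μZ.…
[6] send[Int]  ✓  residual = recv[Unit].μZ.…
[7] recv[Unit]  ✓  residual = μZ.…
[8] send[Int]  ✓  residual = recv[Unit].μZ.…
all 8 steps conform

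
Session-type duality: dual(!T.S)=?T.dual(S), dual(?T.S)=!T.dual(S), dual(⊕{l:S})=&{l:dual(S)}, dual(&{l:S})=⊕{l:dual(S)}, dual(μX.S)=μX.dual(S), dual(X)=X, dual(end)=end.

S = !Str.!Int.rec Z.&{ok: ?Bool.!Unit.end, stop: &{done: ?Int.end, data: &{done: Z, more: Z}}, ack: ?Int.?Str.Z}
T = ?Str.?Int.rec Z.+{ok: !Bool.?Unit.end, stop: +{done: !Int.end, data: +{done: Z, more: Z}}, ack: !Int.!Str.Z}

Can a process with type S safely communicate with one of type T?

!Str | ?Str  ok
  !Int | ?Int  ok
    rec Z | rec Z  ok (μ self-dual)
      &{ok,stop,ack} | +{ok,stop,ack}  ok label sets agree
        [ok]
          ?Bool | !Bool  ok
            !Unit | ?Unit  ok
              end | end  ok
        [stop]
          &{done,data} | +{done,data}  ok label sets agree
            [done]
              ?Int | !Int  ok
                end | end  ok
            [data]
              &{done,more} | +{done,more}  ok label sets agree
                [done]
                  Z | Z  ok
                [more]
                  Z | Z  ok
        [ack]
          ?Int | !Int  ok
            ?Str | !Str  ok
              Z | Z  ok

YES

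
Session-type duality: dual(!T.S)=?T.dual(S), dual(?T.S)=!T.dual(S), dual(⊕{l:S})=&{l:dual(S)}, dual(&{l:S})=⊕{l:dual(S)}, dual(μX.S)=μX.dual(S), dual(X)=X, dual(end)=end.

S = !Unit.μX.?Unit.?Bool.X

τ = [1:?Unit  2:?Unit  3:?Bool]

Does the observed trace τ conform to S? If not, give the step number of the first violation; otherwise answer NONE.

1

@1 got ?Unit, protocol expects !Unit  ✗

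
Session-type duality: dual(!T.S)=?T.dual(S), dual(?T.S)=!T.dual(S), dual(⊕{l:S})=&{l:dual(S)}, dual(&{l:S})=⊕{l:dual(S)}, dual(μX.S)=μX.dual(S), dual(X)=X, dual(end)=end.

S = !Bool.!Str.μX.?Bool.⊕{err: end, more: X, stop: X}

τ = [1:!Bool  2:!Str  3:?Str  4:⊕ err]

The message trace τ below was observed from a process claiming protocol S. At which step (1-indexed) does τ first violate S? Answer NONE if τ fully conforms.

3

step 1: !Bool  match  now at !Str.μX.…
step 2: !Str  match  now at μX.…
step 3: got ?Str, protocol expects ?Bool  ✗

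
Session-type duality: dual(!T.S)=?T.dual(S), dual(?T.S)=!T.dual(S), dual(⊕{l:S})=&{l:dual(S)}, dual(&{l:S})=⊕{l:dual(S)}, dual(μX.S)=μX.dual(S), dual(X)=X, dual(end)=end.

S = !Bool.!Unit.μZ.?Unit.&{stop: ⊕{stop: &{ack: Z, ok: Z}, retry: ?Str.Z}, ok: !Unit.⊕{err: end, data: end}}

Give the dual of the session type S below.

?Bool.?Unit.μZ.!Unit.⊕{stop: &{stop: ⊕{ack: Z, ok: Z}, retry: !Str.Z}, ok: ?Unit.&{err: end, data: end}}

!Bool ↦ ?Bool
  !Unit ↦ ?Unit
    μZ ↦ μZ  (binder kept)
      ?Unit ↦ !Unit
        &{stop,ok} ↦ ⊕{stop,ok}  (&→⊕)
          case stop:
            ⊕{stop,retry} ↦ &{stop,retry}  (select→offer)
              case stop:
                &{ack,ok} ↦ ⊕{ack,ok}  (&→⊕)
                  case ack:
                    Z ↦ Z
                  case ok:
                    Z ↦ Z
              case retry:
                ?Str ↦ !Str
                  Z ↦ Z
          case ok:
            !Unit ↦ ?Unit
              ⊕{err,data} ↦ &{err,data}  (select→offer)
                case err:
                  end ↦ end
                case data:
                  end ↦ end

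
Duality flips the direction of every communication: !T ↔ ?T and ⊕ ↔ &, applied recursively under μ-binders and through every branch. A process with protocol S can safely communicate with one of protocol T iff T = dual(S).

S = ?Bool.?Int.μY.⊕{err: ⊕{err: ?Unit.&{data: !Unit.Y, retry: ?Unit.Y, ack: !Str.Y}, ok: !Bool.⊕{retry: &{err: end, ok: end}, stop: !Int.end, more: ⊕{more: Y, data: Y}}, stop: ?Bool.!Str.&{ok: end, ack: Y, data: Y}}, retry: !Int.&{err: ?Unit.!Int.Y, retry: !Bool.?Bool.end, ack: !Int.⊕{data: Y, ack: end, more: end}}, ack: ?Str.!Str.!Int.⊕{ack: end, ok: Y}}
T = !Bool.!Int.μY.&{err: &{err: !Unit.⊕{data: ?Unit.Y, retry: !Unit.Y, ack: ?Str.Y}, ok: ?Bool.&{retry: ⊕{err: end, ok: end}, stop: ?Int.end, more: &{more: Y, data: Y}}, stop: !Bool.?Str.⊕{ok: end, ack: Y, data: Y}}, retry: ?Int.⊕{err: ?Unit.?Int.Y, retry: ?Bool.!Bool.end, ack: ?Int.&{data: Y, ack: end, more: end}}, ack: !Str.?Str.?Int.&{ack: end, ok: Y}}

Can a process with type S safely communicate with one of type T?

NO

?Bool vs !Bool  match
  ?Int vs !Int  match
    μY vs μY  match (binder kept)
      ⊕{err,retry,ack} vs &{err,retry,ack}  match labels match
        case err:
          ⊕{err,ok,stop} vs &{err,ok,stop}  match labels match
            case err:
              ?Unit vs !Unit  match
                &{data,retry,ack} vs ⊕{data,retry,ack}  match labels match
                  case data:
                    !Unit vs ?Unit  match
                      Y vs Y  match
                  case retry:
                    ?Unit vs !Unit  match
                      Y vs Y  match
                  case ack:
                    !Str vs ?Str  match
                      Y vs Y  match
            case ok:
              !Bool vs ?Bool  match
                ⊕{retry,stop,more} vs &{retry,stop,more}  match labels match
                  case retry:
                    &{err,ok} vs ⊕{err,ok}  match labels match
                      case err:
                        end vs end  match
                      case ok:
                        end vs end  match
                  case stop:
                    !Int vs ?Int  match
                      end vs end  match
                  case more:
                    ⊕{more,data} vs &{more,data}  match labels match
                      case more:
                        Y vs Y  match
                      case data:
                        Y vs Y  match
            case stop:
              ?Bool vs !Bool  match
                !Str vs ?Str  match
                  &{ok,ack,data} vs ⊕{ok,ack,data}  match labels match
                    case ok:
                      end vs end  match
                    case ack:
                      Y vs Y  match
                    case data:
                      Y vs Y  match
        case retry:
          !Int vs ?Int  match
            &{err,retry,ack} vs ⊕{err,retry,ack}  match labels match
              case err:
                ?Unit vs ?Unit  ✗ same direction on both sides — not dual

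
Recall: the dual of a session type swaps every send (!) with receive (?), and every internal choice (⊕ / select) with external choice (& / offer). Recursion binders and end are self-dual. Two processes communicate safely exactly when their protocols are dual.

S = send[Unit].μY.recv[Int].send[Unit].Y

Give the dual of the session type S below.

send[Unit] → recv[Unit]
  μY → μY  (binder kept)
    recv[Int] → send[Int]
      send[Unit] → recv[Unit]
        dual(Y) = Y

recv[Unit].μY.send[Int].recv[Unit].Y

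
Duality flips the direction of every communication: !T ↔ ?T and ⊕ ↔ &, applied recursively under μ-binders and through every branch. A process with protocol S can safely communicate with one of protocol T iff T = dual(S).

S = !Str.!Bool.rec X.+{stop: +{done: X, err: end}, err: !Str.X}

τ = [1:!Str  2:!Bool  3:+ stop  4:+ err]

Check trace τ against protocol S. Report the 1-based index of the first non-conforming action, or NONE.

NONE

@1 !Str  match  state: !Bool.rec X.…
@2 !Bool  match  state: rec X.…
@3 + stop  match  state: +{done: rec X.…, err: end}
@4 + err  match  state: end
τ conforms to S (length 4)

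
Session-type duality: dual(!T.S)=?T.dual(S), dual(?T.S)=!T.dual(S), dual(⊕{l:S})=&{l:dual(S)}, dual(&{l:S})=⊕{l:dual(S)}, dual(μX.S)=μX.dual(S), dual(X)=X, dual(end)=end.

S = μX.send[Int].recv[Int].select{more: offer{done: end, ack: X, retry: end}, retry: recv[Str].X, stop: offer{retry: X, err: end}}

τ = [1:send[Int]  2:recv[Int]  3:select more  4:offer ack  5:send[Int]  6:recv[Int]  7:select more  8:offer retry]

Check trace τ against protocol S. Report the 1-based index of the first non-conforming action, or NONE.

[1] send[Int]  match  residual = recv[Int].select{more: offer{done: end, ack: μX.…, retry: end}, retry: recv[Str].μX.…, stop: offer{retry: μX.…, err: end}}
[2] recv[Int]  match  residual = select{more: offer{done: end, ack: μX.…, retry: end}, retry: recv[Str].μX.…, stop: offer{retry: μX.…, err: end}}
[3] select more  match  residual = offer{done: end, ack: μX.…, retry: end}
[4] offer ack  match  residual = μX.…
[5] send[Int]  match  residual = recv[Int].select{more: offer{done: end, ack: μX.…, retry: end}, retry: recv[Str].μX.…, stop: offer{retry: μX.…, err: end}}
[6] recv[Int]  match  residual = select{more: offer{done: end, ack: μX.…, retry: end}, retry: recv[Str].μX.…, stop: offer{retry: μX.…, err: end}}
[7] select more  match  residual = offer{done: end, ack: μX.…, retry: end}
[8] offer retry  match  residual = end
τ conforms to S (length 8)

NONE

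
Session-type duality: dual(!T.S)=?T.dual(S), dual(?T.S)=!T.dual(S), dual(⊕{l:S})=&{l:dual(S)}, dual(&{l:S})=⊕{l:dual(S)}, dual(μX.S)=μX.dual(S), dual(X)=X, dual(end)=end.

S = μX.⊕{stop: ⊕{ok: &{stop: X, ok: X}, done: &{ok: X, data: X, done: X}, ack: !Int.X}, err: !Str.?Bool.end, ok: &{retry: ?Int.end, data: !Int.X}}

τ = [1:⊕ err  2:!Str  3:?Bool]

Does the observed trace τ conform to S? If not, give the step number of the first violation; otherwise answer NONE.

[1] ⊕ err  ✓  now at !Str.?Bool.end
[2] !Str  ✓  now at ?Bool.end
[3] ?Bool  ✓  now at end
all 3 steps conform

NONE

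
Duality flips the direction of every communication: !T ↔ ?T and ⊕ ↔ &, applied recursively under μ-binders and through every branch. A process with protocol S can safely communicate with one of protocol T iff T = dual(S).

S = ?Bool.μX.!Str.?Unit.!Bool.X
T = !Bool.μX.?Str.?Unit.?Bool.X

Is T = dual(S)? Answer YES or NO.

?Bool | !Bool  match
  μX | μX  match (μ self-dual)
    !Str | ?Str  match
      ?Unit | ?Unit  ✗ same direction on both sides — not dual

NO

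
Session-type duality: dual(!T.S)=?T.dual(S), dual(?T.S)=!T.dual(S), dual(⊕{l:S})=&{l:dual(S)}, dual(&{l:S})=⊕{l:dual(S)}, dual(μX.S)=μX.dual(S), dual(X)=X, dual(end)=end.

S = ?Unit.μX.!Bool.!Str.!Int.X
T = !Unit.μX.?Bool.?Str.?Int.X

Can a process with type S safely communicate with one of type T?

YES

?Unit ‖ !Unit  ok
  μX ‖ μX  ok (binder kept)
    !Bool ‖ ?Bool  ok
      !Str ‖ ?Str  ok
        !Int ‖ ?Int  ok
          X ‖ X  ok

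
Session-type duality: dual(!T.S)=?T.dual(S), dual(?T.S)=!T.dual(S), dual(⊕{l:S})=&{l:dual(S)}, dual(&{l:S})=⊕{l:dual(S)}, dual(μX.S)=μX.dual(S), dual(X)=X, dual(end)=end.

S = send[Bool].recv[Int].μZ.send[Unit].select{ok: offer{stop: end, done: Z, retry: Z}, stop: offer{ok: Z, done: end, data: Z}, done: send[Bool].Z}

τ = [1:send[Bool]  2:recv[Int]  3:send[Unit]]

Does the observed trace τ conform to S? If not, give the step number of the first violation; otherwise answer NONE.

NONE

[1] send[Bool]  match  cont: recv[Int].μZ.…
[2] recv[Int]  match  cont: μZ.…
[3] send[Unit]  match  cont: select{ok: offer{stop: end, done: μZ.…, retry: μZ.…}, stop: offer{ok: μZ.…, done: end, data: μZ.…}, done: send[Bool].μZ.…}
trace exhausted — no violation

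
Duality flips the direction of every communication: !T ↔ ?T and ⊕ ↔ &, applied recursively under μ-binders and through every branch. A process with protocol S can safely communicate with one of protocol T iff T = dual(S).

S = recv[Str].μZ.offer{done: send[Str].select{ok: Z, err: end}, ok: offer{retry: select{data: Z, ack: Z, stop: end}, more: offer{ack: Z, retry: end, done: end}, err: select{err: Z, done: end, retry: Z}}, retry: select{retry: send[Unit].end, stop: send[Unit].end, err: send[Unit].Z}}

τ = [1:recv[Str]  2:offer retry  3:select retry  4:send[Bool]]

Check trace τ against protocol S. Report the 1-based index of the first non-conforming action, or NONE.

4

step 1: recv[Str]  match  residual = μZ.…
step 2: offer retry  match  residual = select{retry: send[Unit].end, stop: send[Unit].end, err: send[Unit].μZ.…}
step 3: select retry  match  residual = send[Unit].end
step 4: got send[Bool], protocol expects send[Unit]  ✗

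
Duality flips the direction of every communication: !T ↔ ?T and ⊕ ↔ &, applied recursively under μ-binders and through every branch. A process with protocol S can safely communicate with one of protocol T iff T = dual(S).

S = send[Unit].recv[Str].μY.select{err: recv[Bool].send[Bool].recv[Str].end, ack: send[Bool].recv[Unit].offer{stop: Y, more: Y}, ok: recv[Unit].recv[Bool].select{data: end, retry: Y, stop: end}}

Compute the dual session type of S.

send[Unit] → recv[Unit]
  recv[Str] → send[Str]
    μY → μY  (μ self-dual)
      select{err,ack,ok} → offer{err,ack,ok}  (select→offer)
        [err]
          recv[Bool] → send[Bool]
            send[Bool] → recv[Bool]
              recv[Str] → send[Str]
                dual(end) = end
        [ack]
          send[Bool] → recv[Bool]
            recv[Unit] → send[Unit]
              offer{stop,more} → select{stop,more}  (offer→select)
                [stop]
                  dual(Y) = Y
                [more]
                  dual(Y) = Y
        [ok]
          recv[Unit] → send[Unit]
            recv[Bool] → send[Bool]
              select{data,retry,stop} → offer{data,retry,stop}  (select→offer)
                [data]
                  dual(end) = end
                [retry]
                  dual(Y) = Y
                [stop]
                  dual(end) = end

recv[Unit].send[Str].μY.offer{err: send[Bool].recv[Bool].send[Str].end, ack: recv[Bool].send[Unit].select{stop: Y, more: Y}, ok: send[Unit].send[Bool].offer{data: end, retry: Y, stop: end}}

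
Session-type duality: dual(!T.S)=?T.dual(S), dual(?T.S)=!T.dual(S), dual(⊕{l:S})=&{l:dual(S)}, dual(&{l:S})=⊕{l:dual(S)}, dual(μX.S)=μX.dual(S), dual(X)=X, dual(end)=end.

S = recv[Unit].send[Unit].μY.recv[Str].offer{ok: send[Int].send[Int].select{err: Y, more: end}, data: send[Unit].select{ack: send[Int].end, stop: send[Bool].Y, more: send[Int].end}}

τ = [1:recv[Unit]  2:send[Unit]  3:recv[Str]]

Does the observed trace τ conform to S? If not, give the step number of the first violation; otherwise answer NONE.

NONE

[1] recv[Unit]  ok  now at send[Unit].μY.…
[2] send[Unit]  ok  now at μY.…
[3] recv[Str]  ok  now at offer{ok: send[Int].send[Int].select{err: μY.…, more: end}, data: send[Unit].select{ack: send[Int].end, stop: send[Bool].μY.…, more: send[Int].end}}
trace exhausted — no violation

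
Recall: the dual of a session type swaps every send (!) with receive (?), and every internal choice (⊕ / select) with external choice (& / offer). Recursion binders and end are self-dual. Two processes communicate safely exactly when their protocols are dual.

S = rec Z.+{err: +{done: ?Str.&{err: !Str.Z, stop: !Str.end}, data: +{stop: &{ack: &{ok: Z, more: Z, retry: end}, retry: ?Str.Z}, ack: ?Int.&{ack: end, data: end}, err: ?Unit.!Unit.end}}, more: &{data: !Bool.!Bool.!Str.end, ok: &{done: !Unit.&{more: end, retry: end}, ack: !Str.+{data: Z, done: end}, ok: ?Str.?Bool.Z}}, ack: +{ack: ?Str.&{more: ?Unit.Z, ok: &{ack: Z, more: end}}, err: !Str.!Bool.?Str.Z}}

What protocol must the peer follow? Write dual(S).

rec Z.&{err: &{done: !Str.+{err: ?Str.Z, stop: ?Str.end}, data: &{stop: +{ack: +{ok: Z, more: Z, retry: end}, retry: !Str.Z}, ack: !Int.+{ack: end, data: end}, err: !Unit.?Unit.end}}, more: +{data: ?Bool.?Bool.?Str.end, ok: +{done: ?Unit.+{more: end, retry: end}, ack: ?Str.&{data: Z, done: end}, ok: !Str.!Bool.Z}}, ack: &{ack: !Str.+{more: !Unit.Z, ok: +{ack: Z, more: end}}, err: ?Str.?Bool.!Str.Z}}

rec Z → rec Z  (binder kept)
  +{err,more,ack} → &{err,more,ack}  (⊕→&)
    case err:
      +{done,data} → &{done,data}  (⊕→&)
        case done:
          ?Str → !Str
            &{err,stop} → +{err,stop}  (&→⊕)
              case err:
                !Str → ?Str
                  dual(Z) = Z
              case stop:
                !Str → ?Str
                  dual(end) = end
        case data:
          +{stop,ack,err} → &{stop,ack,err}  (⊕→&)
            case stop:
              &{ack,retry} → +{ack,retry}  (&→⊕)
                case ack:
                  &{ok,more,retry} → +{ok,more,retry}  (&→⊕)
                    case ok:
                      dual(Z) = Z
                    case more:
                      dual(Z) = Z
                    case retry:
                      dual(end) = end
                case retry:
                  ?Str → !Str
                    dual(Z) = Z
            case ack:
              ?Int → !Int
                &{ack,data} → +{ack,data}  (&→⊕)
                  case ack:
                    dual(end) = end
                  case data:
                    dual(end) = end
            case err:
              ?Unit → !Unit
                !Unit → ?Unit
                  dual(end) = end
    case more:
      &{data,ok} → +{data,ok}  (&→⊕)
        case data:
          !Bool → ?Bool
            !Bool → ?Bool
              !Str → ?Str
                dual(end) = end
        case ok:
          &{done,ack,ok} → +{done,ack,ok}  (&→⊕)
            case done:
              !Unit → ?Unit
                &{more,retry} → +{more,retry}  (&→⊕)
                  case more:
                    dual(end) = end
                  case retry:
                    dual(end) = end
            case ack:
              !Str → ?Str
                +{data,done} → &{data,done}  (⊕→&)
                  case data:
                    dual(Z) = Z
                  case done:
                    dual(end) = end
            case ok:
              ?Str → !Str
                ?Bool → !Bool
                  dual(Z) = Z
    case ack:
      +{ack,err} → &{ack,err}  (⊕→&)
        case ack:
          ?Str → !Str
            &{more,ok} → +{more,ok}  (&→⊕)
              case more:
                ?Unit → !Unit
                  dual(Z) = Z
              case ok:
                &{ack,more} → +{ack,more}  (&→⊕)
                  case ack:
                    dual(Z) = Z
                  case more:
                    dual(end) = end
        case err:
          !Str → ?Str
            !Bool → ?Bool
              ?Str → !Str
                dual(Z) = Z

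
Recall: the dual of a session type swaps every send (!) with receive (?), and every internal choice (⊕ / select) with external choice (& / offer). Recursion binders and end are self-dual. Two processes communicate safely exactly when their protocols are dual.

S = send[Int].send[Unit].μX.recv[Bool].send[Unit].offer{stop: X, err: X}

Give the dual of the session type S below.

recv[Int].recv[Unit].μX.send[Bool].recv[Unit].select{stop: X, err: X}

send[Int] ↦ recv[Int]
  send[Unit] ↦ recv[Unit]
    μX ↦ μX  (rec unchanged)
      recv[Bool] ↦ send[Bool]
        send[Unit] ↦ recv[Unit]
          offer{stop,err} ↦ select{stop,err}  (external→internal)
            • stop:
              dual(X) = X
            • err:
              dual(X) = X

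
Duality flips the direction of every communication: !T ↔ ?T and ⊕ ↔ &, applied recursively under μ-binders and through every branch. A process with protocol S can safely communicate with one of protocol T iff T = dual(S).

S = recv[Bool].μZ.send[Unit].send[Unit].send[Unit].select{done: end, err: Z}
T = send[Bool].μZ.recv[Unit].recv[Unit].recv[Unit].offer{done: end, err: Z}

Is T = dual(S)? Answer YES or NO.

recv[Bool] ‖ send[Bool]  match
  μZ ‖ μZ  match (μ self-dual)
    send[Unit] ‖ recv[Unit]  match
      send[Unit] ‖ recv[Unit]  match
        send[Unit] ‖ recv[Unit]  match
          select{done,err} ‖ offer{done,err}  match same labels
            [done]
              end ‖ end  match
            [err]
              Z ‖ Z  match

YES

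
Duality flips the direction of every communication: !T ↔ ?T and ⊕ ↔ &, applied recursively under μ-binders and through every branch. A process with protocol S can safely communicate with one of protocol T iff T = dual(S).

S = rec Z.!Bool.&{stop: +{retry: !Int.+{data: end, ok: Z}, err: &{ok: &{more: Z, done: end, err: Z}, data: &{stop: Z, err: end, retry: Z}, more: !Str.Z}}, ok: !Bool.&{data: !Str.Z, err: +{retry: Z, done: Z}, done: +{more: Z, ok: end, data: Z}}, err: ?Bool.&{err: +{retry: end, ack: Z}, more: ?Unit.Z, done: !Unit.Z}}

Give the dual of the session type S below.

rec Z.?Bool.+{stop: &{retry: ?Int.&{data: end, ok: Z}, err: +{ok: +{more: Z, done: end, err: Z}, data: +{stop: Z, err: end, retry: Z}, more: ?Str.Z}}, ok: ?Bool.+{data: ?Str.Z, err: &{retry: Z, done: Z}, done: &{more: Z, ok: end, data: Z}}, err: !Bool.+{err: &{retry: end, ack: Z}, more: !Unit.Z, done: ?Unit.Z}}

rec Z = rec Z  (binder kept)
  !Bool = ?Bool
    &{stop,ok,err} = +{stop,ok,err}  (external→internal)
      case stop:
        +{retry,err} = &{retry,err}  (internal→external)
          case retry:
            !Int = ?Int
              +{data,ok} = &{data,ok}  (internal→external)
                case data:
                  dual(end) = end
                case ok:
                  dual(Z) = Z
          case err:
            &{ok,data,more} = +{ok,data,more}  (external→internal)
              case ok:
                &{more,done,err} = +{more,done,err}  (external→internal)
                  case more:
                    dual(Z) = Z
                  case done:
                    dual(end) = end
                  case err:
                    dual(Z) = Z
              case data:
                &{stop,err,retry} = +{stop,err,retry}  (external→internal)
                  case stop:
                    dual(Z) = Z
                  case err:
                    dual(end) = end
                  case retry:
                    dual(Z) = Z
              case more:
                !Str = ?Str
                  dual(Z) = Z
      case ok:
        !Bool = ?Bool
          &{data,err,done} = +{data,err,done}  (external→internal)
            case data:
              !Str = ?Str
                dual(Z) = Z
            case err:
              +{retry,done} = &{retry,done}  (internal→external)
                case retry:
                  dual(Z) = Z
                case done:
                  dual(Z) = Z
            case done:
              +{more,ok,data} = &{more,ok,data}  (internal→external)
                case more:
                  dual(Z) = Z
                case ok:
                  dual(end) = end
                case data:
                  dual(Z) = Z
      case err:
        ?Bool = !Bool
          &{err,more,done} = +{err,more,done}  (external→internal)
            case err:
              +{retry,ack} = &{retry,ack}  (internal→external)
                case retry:
                  dual(end) = end
                case ack:
                  dual(Z) = Z
            case more:
              ?Unit = !Unit
                dual(Z) = Z
            case done:
              !Unit = ?Unit
                dual(Z) = Z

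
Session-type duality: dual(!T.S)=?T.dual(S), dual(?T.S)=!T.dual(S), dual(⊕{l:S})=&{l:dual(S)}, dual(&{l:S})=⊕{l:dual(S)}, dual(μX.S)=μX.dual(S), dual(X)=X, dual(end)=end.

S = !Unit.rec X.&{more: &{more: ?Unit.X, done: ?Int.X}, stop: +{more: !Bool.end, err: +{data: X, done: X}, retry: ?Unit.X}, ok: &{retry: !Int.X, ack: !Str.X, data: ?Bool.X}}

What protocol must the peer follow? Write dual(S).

!Unit = ?Unit
  rec X = rec X  (binder kept)
    &{more,stop,ok} = +{more,stop,ok}  (offer→select)
      • more:
        &{more,done} = +{more,done}  (offer→select)
          • more:
            ?Unit = !Unit
              dual(X) = X
          • done:
            ?Int = !Int
              dual(X) = X
      • stop:
        +{more,err,retry} = &{more,err,retry}  (⊕→&)
          • more:
            !Bool = ?Bool
              dual(end) = end
          • err:
            +{data,done} = &{data,done}  (⊕→&)
              • data:
                dual(X) = X
              • done:
                dual(X) = X
          • retry:
            ?Unit = !Unit
              dual(X) = X
      • ok:
        &{retry,ack,data} = +{retry,ack,data}  (offer→select)
          • retry:
            !Int = ?Int
              dual(X) = X
          • ack:
            !Str = ?Str
              dual(X) = X
          • data:
            ?Bool = !Bool
              dual(X) = X

?Unit.rec X.+{more: +{more: !Unit.X, done: !Int.X}, stop: &{more: ?Bool.end, err: &{data: X, done: X}, retry: !Unit.X}, ok: +{retry: ?Int.X, ack: ?Str.X, data: !Bool.X}}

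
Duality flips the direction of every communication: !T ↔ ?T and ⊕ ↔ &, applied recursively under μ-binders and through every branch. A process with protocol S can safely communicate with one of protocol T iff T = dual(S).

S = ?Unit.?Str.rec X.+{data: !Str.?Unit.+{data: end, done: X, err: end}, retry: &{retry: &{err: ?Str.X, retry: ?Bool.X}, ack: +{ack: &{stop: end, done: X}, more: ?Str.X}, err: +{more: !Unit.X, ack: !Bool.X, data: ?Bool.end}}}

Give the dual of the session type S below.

!Unit.!Str.rec X.&{data: ?Str.!Unit.&{data: end, done: X, err: end}, retry: +{retry: +{err: !Str.X, retry: !Bool.X}, ack: &{ack: +{stop: end, done: X}, more: !Str.X}, err: &{more: ?Unit.X, ack: ?Bool.X, data: !Bool.end}}}

?Unit → !Unit
  ?Str → !Str
    rec X → rec X  (binder kept)
      +{data,retry} → &{data,retry}  (select→offer)
        case data:
          !Str → ?Str
            ?Unit → !Unit
              +{data,done,err} → &{data,done,err}  (select→offer)
                case data:
                  dual(end) = end
                case done:
                  dual(X) = X
                case err:
                  dual(end) = end
        case retry:
          &{retry,ack,err} → +{retry,ack,err}  (&→⊕)
            case retry:
              &{err,retry} → +{err,retry}  (&→⊕)
                case err:
                  ?Str → !Str
                    dual(X) = X
                case retry:
                  ?Bool → !Bool
                    dual(X) = X
            case ack:
              +{ack,more} → &{ack,more}  (select→offer)
                case ack:
                  &{stop,done} → +{stop,done}  (&→⊕)
                    case stop:
                      dual(end) = end
                    case done:
                      dual(X) = X
                case more:
                  ?Str → !Str
                    dual(X) = X
            case err:
              +{more,ack,data} → &{more,ack,data}  (select→offer)
                case more:
                  !Unit → ?Unit
                    dual(X) = X
                case ack:
                  !Bool → ?Bool
                    dual(X) = X
                case data:
                  ?Bool → !Bool
                    dual(end) = end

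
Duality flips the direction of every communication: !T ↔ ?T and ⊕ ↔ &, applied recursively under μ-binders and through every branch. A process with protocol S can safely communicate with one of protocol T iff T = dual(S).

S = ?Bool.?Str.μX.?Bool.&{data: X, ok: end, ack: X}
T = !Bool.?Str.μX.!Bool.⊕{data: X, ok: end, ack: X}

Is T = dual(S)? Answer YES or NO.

?Bool ‖ !Bool  ok
  ?Str ‖ ?Str  ✗ same direction on both sides — not dual

NO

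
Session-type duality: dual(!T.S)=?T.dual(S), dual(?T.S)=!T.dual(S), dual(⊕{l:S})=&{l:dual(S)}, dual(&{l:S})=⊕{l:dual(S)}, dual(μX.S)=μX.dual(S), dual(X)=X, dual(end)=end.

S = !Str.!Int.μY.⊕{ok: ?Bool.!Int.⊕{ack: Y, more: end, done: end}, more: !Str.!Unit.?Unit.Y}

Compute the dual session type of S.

!Str ↦ ?Str
  !Int ↦ ?Int
    μY ↦ μY  (rec unchanged)
      ⊕{ok,more} ↦ &{ok,more}  (⊕→&)
        [ok]
          ?Bool ↦ !Bool
            !Int ↦ ?Int
              ⊕{ack,more,done} ↦ &{ack,more,done}  (⊕→&)
                [ack]
                  dual(Y) = Y
                [more]
                  dual(end) = end
                [done]
                  dual(end) = end
        [more]
          !Str ↦ ?Str
            !Unit ↦ ?Unit
              ?Unit ↦ !Unit
                dual(Y) = Y

?Str.?Int.μY.&{ok: !Bool.?Int.&{ack: Y, more: end, done: end}, more: ?Str.?Unit.!Unit.Y}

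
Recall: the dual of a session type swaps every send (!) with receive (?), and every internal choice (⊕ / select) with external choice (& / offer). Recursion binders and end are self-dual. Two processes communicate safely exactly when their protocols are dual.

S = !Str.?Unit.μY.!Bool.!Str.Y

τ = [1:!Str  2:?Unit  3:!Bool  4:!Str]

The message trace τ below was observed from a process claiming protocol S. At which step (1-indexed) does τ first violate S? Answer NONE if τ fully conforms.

step 1: !Str  ✓  state: ?Unit.μY.…
step 2: ?Unit  ✓  state: μY.…
step 3: !Bool  ✓  state: !Str.μY.…
step 4: !Str  ✓  state: μY.…
τ conforms to S (length 4)

NONE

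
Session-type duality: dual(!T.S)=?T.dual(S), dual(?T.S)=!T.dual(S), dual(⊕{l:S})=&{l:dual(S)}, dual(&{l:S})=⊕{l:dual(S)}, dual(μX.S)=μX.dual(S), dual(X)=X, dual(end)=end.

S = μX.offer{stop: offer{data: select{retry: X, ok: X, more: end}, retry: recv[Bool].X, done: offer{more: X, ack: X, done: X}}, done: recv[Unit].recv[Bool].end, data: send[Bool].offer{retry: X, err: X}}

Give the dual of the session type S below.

μX.select{stop: select{data: offer{retry: X, ok: X, more: end}, retry: send[Bool].X, done: select{more: X, ack: X, done: X}}, done: send[Unit].send[Bool].end, data: recv[Bool].select{retry: X, err: X}}

μX ↦ μX  (binder kept)
  offer{stop,done,data} ↦ select{stop,done,data}  (offer→select)
    • stop:
      offer{data,retry,done} ↦ select{data,retry,done}  (offer→select)
        • data:
          select{retry,ok,more} ↦ offer{retry,ok,more}  (⊕→&)
            • retry:
              dual(X) = X
            • ok:
              dual(X) = X
            • more:
              dual(end) = end
        • retry:
          recv[Bool] ↦ send[Bool]
            dual(X) = X
        • done:
          offer{more,ack,done} ↦ select{more,ack,done}  (offer→select)
            • more:
              dual(X) = X
            • ack:
              dual(X) = X
            • done:
              dual(X) = X
    • done:
      recv[Unit] ↦ send[Unit]
        recv[Bool] ↦ send[Bool]
          dual(end) = end
    • data:
      send[Bool] ↦ recv[Bool]
        offer{retry,err} ↦ select{retry,err}  (offer→select)
          • retry:
            dual(X) = X
          • err:
            dual(X) = X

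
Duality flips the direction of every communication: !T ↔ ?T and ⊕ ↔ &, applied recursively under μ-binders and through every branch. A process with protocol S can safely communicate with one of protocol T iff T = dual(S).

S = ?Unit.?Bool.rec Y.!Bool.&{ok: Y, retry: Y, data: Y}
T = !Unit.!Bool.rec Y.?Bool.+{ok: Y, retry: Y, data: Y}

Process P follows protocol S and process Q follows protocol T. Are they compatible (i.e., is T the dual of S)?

YES

?Unit | !Unit  ✓
  ?Bool | !Bool  ✓
    rec Y | rec Y  ✓ (binder kept)
      !Bool | ?Bool  ✓
        &{ok,retry,data} | +{ok,retry,data}  ✓ same labels
          [ok]
            Y | Y  ✓
          [retry]
            Y | Y  ✓
          [data]
            Y | Y  ✓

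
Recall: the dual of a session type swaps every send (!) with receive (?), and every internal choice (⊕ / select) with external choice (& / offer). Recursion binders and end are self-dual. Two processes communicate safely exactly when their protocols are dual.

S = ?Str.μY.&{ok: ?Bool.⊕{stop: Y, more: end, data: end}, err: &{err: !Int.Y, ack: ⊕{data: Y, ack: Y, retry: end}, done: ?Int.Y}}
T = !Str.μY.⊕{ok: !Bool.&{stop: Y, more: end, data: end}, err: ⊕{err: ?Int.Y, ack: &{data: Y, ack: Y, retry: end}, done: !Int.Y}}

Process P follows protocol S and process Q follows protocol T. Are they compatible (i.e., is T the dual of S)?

YES

?Str vs !Str  match
  μY vs μY  match (binder kept)
    &{ok,err} vs ⊕{ok,err}  match labels match
      • ok:
        ?Bool vs !Bool  match
          ⊕{stop,more,data} vs &{stop,more,data}  match labels match
            • stop:
              Y vs Y  match
            • more:
              end vs end  match
            • data:
              end vs end  match
      • err:
        &{err,ack,done} vs ⊕{err,ack,done}  match labels match
          • err:
            !Int vs ?Int  match
              Y vs Y  match
          • ack:
            ⊕{data,ack,retry} vs &{data,ack,retry}  match labels match
              • data:
                Y vs Y  match
              • ack:
                Y vs Y  match
              • retry:
                end vs end  match
          • done:
            ?Int vs !Int  match
              Y vs Y  match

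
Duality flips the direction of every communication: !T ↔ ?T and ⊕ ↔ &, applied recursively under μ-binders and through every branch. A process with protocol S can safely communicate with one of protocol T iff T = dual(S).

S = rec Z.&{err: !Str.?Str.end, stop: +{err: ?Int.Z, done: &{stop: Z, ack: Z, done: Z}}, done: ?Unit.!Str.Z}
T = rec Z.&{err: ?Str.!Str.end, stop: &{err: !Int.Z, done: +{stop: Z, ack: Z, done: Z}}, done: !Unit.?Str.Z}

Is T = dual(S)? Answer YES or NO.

NO

rec Z vs rec Z  match (binder kept)
  &{err,stop,done} vs &{err,stop,done}  ✗ choice polarity not flipped — not dual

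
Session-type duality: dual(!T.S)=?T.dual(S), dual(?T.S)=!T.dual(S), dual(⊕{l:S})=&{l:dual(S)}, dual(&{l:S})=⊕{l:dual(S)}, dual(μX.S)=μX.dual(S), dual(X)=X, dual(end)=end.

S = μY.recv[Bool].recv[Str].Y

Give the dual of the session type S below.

μY.send[Bool].send[Str].Y

μY → μY  (μ self-dual)
  recv[Bool] → send[Bool]
    recv[Str] → send[Str]
      dual(Y) = Y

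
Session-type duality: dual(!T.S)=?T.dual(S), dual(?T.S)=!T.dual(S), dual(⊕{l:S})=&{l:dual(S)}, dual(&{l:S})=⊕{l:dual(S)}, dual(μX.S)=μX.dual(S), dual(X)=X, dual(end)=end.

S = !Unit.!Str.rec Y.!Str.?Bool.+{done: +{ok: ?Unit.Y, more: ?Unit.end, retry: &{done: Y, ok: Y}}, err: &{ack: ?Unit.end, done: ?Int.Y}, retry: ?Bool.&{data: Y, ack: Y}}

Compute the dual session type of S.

!Unit ↦ ?Unit
  !Str ↦ ?Str
    rec Y ↦ rec Y  (μ self-dual)
      !Str ↦ ?Str
        ?Bool ↦ !Bool
          +{done,err,retry} ↦ &{done,err,retry}  (⊕→&)
            • done:
              +{ok,more,retry} ↦ &{ok,more,retry}  (⊕→&)
                • ok:
                  ?Unit ↦ !Unit
                    Y self-dual
                • more:
                  ?Unit ↦ !Unit
                    end self-dual
                • retry:
                  &{done,ok} ↦ +{done,ok}  (external→internal)
                    • done:
                      Y self-dual
                    • ok:
                      Y self-dual
            • err:
              &{ack,done} ↦ +{ack,done}  (external→internal)
                • ack:
                  ?Unit ↦ !Unit
                    end self-dual
                • done:
                  ?Int ↦ !Int
                    Y self-dual
            • retry:
              ?Bool ↦ !Bool
                &{data,ack} ↦ +{data,ack}  (external→internal)
                  • data:
                    Y self-dual
                  • ack:
                    Y self-dual

?Unit.?Str.rec Y.?Str.!Bool.&{done: &{ok: !Unit.Y, more: !Unit.end, retry: +{done: Y, ok: Y}}, err: +{ack: !Unit.end, done: !Int.Y}, retry: !Bool.+{data: Y, ack: Y}}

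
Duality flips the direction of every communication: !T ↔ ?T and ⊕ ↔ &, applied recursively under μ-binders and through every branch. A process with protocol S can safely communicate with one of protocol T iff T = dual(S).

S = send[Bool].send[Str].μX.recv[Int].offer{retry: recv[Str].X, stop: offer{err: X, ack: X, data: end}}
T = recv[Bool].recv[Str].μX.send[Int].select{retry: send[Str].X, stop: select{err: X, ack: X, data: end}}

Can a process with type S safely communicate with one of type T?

send[Bool] vs recv[Bool]  ok
  send[Str] vs recv[Str]  ok
    μX vs μX  ok (rec unchanged)
      recv[Int] vs send[Int]  ok
        offer{retry,stop} vs select{retry,stop}  ok same labels
          • retry:
            recv[Str] vs send[Str]  ok
              X vs X  ok
          • stop:
            offer{err,ack,data} vs select{err,ack,data}  ok same labels
              • err:
                X vs X  ok
              • ack:
                X vs X  ok
              • data:
                end vs end  ok

YES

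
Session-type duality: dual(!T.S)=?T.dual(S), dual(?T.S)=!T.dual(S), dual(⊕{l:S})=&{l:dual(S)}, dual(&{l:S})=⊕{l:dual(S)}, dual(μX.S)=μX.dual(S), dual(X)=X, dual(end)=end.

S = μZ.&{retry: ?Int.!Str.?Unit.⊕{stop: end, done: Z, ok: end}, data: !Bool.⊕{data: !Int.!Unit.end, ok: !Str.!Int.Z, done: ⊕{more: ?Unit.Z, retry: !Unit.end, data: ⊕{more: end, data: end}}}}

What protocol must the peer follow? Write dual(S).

μZ.⊕{retry: !Int.?Str.!Unit.&{stop: end, done: Z, ok: end}, data: ?Bool.&{data: ?Int.?Unit.end, ok: ?Str.?Int.Z, done: &{more: !Unit.Z, retry: ?Unit.end, data: &{more: end, data: end}}}}

μZ → μZ  (μ self-dual)
  &{retry,data} → ⊕{retry,data}  (&→⊕)
    • retry:
      ?Int → !Int
        !Str → ?Str
          ?Unit → !Unit
            ⊕{stop,done,ok} → &{stop,done,ok}  (internal→external)
              • stop:
                dual(end) = end
              • done:
                dual(Z) = Z
              • ok:
                dual(end) = end
    • data:
      !Bool → ?Bool
        ⊕{data,ok,done} → &{data,ok,done}  (internal→external)
          • data:
            !Int → ?Int
              !Unit → ?Unit
                dual(end) = end
          • ok:
            !Str → ?Str
              !Int → ?Int
                dual(Z) = Z
          • done:
            ⊕{more,retry,data} → &{more,retry,data}  (internal→external)
              • more:
                ?Unit → !Unit
                  dual(Z) = Z
              • retry:
                !Unit → ?Unit
                  dual(end) = end
              • data:
                ⊕{more,data} → &{more,data}  (internal→external)
                  • more:
                    dual(end) = end
                  • data:
                    dual(end) = end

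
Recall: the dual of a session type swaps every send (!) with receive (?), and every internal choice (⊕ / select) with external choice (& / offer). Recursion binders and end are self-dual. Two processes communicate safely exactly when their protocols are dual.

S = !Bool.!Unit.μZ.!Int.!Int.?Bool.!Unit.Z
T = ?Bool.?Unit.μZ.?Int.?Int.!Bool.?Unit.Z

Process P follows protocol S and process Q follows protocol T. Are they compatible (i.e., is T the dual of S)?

!Bool vs ?Bool  match
  !Unit vs ?Unit  match
    μZ vs μZ  match (rec unchanged)
      !Int vs ?Int  match
        !Int vs ?Int  match
          ?Bool vs !Bool  match
            !Unit vs ?Unit  match
              Z vs Z  match

YES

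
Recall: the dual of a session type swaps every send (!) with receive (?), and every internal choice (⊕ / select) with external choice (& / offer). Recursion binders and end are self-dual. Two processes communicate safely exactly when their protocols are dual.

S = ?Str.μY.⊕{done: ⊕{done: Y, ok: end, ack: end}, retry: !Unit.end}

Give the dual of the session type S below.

?Str ↦ !Str
  μY ↦ μY  (rec unchanged)
    ⊕{done,retry} ↦ &{done,retry}  (⊕→&)
      • done:
        ⊕{done,ok,ack} ↦ &{done,ok,ack}  (⊕→&)
          • done:
            dual(Y) = Y
          • ok:
            dual(end) = end
          • ack:
            dual(end) = end
      • retry:
        !Unit ↦ ?Unit
          dual(end) = end

!Str.μY.&{done: &{done: Y, ok: end, ack: end}, retry: ?Unit.end}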